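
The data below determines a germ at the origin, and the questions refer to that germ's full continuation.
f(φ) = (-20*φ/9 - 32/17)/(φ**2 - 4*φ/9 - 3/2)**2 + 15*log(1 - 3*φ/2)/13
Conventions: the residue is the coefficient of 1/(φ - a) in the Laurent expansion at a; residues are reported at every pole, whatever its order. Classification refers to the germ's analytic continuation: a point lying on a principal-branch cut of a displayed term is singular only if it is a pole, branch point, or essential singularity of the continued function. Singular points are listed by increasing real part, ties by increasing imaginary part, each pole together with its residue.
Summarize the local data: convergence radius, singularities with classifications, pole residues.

Denominator factor (φ**2 - 4*φ/9 - 3/2)^2: discriminant 502/81, real irrational roots 2/9 + (1/18)*sqrt(502) and 2/9 - (1/18)*sqrt(502); poles of order 2, moduli 2/9 + (1/18)*sqrt(502) and -2/9 + (1/18)*sqrt(502).
Branch term (15/13)*log(1 - φ/(2/3)): its argument vanishes at φ = 2/3, a logarithmic branch point, modulus 2/3.
The radius of convergence is the smallest modulus among the singular points: 2/3.
The branch term is analytic at 2/9 - (1/18)*sqrt(502) and contributes nothing to the residue; only the rational part matters.
The factor φ**2 - 4*φ/9 - 3/2 splits as (φ - a)(φ - a') with a = 2/9 - (1/18)*sqrt(502), a' = 2/9 + (1/18)*sqrt(502). At the order-2 pole a set g(φ) = (φ - a)^2*(rational part) = [-20*φ/9 - 32/17] / (φ - a')^2.
Order-2 pole: residue = g'(a); g'(2/9 - (1/18)*sqrt(502)) = -(14724/1071017)*sqrt(502), so the residue is -(14724/1071017)*sqrt(502).
The branch term is analytic at 2/9 + (1/18)*sqrt(502) and contributes nothing to the residue; only the rational part matters.
The factor φ**2 - 4*φ/9 - 3/2 splits as (φ - a)(φ - a') with a = 2/9 + (1/18)*sqrt(502), a' = 2/9 - (1/18)*sqrt(502). At the order-2 pole a set g(φ) = (φ - a)^2*(rational part) = [-20*φ/9 - 32/17] / (φ - a')^2.
Order-2 pole: residue = g'(a); g'(2/9 + (1/18)*sqrt(502)) = (14724/1071017)*sqrt(502), so the residue is (14724/1071017)*sqrt(502).
List the singular points by increasing real part (a conjugate pair: the negative imaginary part first).

Radius of convergence at 0: 2/3.
At 2/9 - (1/18)*sqrt(502): a pole of order 2; residue -(14724/1071017)*sqrt(502).
At 2/3: a logarithmic branch point.
At 2/9 + (1/18)*sqrt(502): a pole of order 2; residue (14724/1071017)*sqrt(502).


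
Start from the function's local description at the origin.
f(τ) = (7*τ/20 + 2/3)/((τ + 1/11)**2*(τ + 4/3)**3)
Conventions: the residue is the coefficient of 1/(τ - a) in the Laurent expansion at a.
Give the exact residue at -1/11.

The residue is -3485889/5651522.

At the order-2 pole -1/11 set g(τ) = (τ - (-1/11))^2*f(τ) = (7*τ/20 + 2/3)/(τ + 4/3)**3.
Order-2 pole: residue = g'(a); g'(-1/11) = -3485889/5651522, so the residue is -3485889/5651522.


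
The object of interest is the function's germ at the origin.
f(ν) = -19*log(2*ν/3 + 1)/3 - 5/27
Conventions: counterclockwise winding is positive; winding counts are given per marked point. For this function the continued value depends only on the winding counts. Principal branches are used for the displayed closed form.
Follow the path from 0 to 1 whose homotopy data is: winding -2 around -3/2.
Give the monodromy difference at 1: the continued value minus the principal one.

Continued minus principal equals (76/3)*pi*i.

The rational part is single-valued and drops out of the difference; each branch term changes only by its own monodromy.
(-19/3)*log(1 - ν/(-3/2)): each positive loop around -3/2 adds 2*pi*i to the log, so winding -2 contributes (-19/3)*(-2)*2*pi*i = (76/3)*pi*i.
Summing the contributions at ν = 1 gives (76/3)*pi*i.


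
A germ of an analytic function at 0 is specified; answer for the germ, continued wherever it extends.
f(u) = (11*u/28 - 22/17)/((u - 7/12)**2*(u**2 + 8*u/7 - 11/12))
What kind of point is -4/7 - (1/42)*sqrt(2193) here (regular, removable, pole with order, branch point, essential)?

The point is a pole of order 1.

The denominator factor u**2 + 8*u/7 - 11/12 vanishes at -4/7 - (1/42)*sqrt(2193) and appears to the power 1; the numerator there equals -1265/833 - (11/1176)*sqrt(2193), nonzero, and no other factor vanishes.
Hence a pole whose order is the multiplicity, 1.


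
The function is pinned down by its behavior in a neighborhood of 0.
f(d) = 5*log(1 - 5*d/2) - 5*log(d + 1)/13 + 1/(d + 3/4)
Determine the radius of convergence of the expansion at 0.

The radius of convergence is 2/5.

Denominator factor (d + 3/4): pole of order 1 at -3/4, modulus 3/4.
Branch term (5)*log(1 - d/(2/5)): its argument vanishes at d = 2/5, a logarithmic branch point, modulus 2/5.
Branch term (-5/13)*log(1 - d/(-1)): its argument vanishes at d = -1, a logarithmic branch point, modulus 1.
The radius of convergence is the smallest modulus among the singular points: 2/5.


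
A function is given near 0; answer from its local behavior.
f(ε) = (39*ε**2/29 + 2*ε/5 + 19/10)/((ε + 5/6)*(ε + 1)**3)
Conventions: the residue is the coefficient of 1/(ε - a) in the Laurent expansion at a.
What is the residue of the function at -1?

The residue is -78318/145.

At the order-3 pole -1 set g(ε) = (ε - (-1))^3*f(ε) = (39*ε**2/29 + 2*ε/5 + 19/10)/(ε + 5/6).
Order-3 pole: residue = g''(a)/2; g''(-1) = -156636/145, so the residue is -78318/145.


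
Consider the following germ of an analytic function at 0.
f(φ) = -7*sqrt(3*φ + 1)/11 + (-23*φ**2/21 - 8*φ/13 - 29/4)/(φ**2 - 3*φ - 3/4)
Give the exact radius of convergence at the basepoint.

The radius of convergence is -3/2 + sqrt(3).

Denominator factor (φ**2 - 3*φ - 3/4): discriminant 12, real irrational roots 3/2 + sqrt(3) and 3/2 - sqrt(3); poles of order 1, moduli 3/2 + sqrt(3) and -3/2 + sqrt(3).
Branch term (-7/11)*sqrt(1 - φ/(-1/3)): its argument vanishes at φ = -1/3, a square-root branch point, modulus 1/3.
The radius of convergence is the smallest modulus among the singular points: -3/2 + sqrt(3).


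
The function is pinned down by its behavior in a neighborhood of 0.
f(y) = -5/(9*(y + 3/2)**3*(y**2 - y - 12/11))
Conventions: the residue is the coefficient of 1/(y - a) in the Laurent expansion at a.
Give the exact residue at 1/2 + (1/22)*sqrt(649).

The residue is 2841080/14414517 - (6834080/850456503)*sqrt(649).

The factor y**2 - y - 12/11 splits as (y - a)(y - a') with a = 1/2 + (1/22)*sqrt(649), a' = 1/2 - (1/22)*sqrt(649). At the order-1 pole a set g(y) = (y - a)*f(y) = [-5/(9*(y + 3/2)**3)] / (y - a').
Simple pole: residue = g(a) at a = 1/2 + (1/22)*sqrt(649), which is 2841080/14414517 - (6834080/850456503)*sqrt(649).


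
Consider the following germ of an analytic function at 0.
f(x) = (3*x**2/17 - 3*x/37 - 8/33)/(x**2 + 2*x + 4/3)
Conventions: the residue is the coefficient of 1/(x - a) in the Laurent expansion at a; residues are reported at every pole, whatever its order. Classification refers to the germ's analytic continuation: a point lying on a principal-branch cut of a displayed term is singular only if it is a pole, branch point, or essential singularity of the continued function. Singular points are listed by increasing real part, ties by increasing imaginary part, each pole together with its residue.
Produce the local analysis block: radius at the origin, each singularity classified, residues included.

Radius of convergence at 0: (2/3)*sqrt(3).
At (-1) - ((1/3)*sqrt(3))*i: a pole of order 1; residue (-273/1258) - ((907/41514)*sqrt(3))*i.
At (-1) + ((1/3)*sqrt(3))*i: a pole of order 1; residue (-273/1258) + ((907/41514)*sqrt(3))*i.

Denominator factor (x**2 + 2*x + 4/3): discriminant -4/3, complex-conjugate roots (-1) + ((1/3)*sqrt(3))*i and (-1) - ((1/3)*sqrt(3))*i; poles of order 1, moduli (2/3)*sqrt(3) and (2/3)*sqrt(3).
The radius of convergence is the smallest modulus among the singular points: (2/3)*sqrt(3).
The factor x**2 + 2*x + 4/3 splits as (x - a)(x - a') with a = (-1) - ((1/3)*sqrt(3))*i, a' = (-1) + ((1/3)*sqrt(3))*i. At the order-1 pole a set g(x) = (x - a)*f(x) = [3*x**2/17 - 3*x/37 - 8/33] / (x - a').
Simple pole: residue = g(a) at a = (-1) - ((1/3)*sqrt(3))*i, which is (-273/1258) - ((907/41514)*sqrt(3))*i.
The factor x**2 + 2*x + 4/3 splits as (x - a)(x - a') with a = (-1) + ((1/3)*sqrt(3))*i, a' = (-1) - ((1/3)*sqrt(3))*i. At the order-1 pole a set g(x) = (x - a)*f(x) = [3*x**2/17 - 3*x/37 - 8/33] / (x - a').
Simple pole: residue = g(a) at a = (-1) + ((1/3)*sqrt(3))*i, which is (-273/1258) + ((907/41514)*sqrt(3))*i.
List the singular points by increasing real part (a conjugate pair: the negative imaginary part first).


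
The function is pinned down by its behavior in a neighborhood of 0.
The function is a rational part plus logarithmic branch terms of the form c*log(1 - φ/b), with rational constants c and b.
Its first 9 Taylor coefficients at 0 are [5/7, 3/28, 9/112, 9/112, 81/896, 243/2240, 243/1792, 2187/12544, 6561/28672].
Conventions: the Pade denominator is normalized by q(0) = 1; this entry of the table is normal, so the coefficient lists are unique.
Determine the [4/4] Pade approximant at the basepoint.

The Pade approximant has numerator coefficients [5/7, -57/28, 1431/784, -423/784, 27/896]; denominator coefficients [1, -3, 81/28, -27/28, 81/1120].

Taylor coefficients needed (read off): a_0 = 5/7, a_1 = 3/28, a_2 = 9/112, a_3 = 9/112, a_4 = 81/896, a_5 = 243/2240, a_6 = 243/1792, a_7 = 2187/12544, a_8 = 6561/28672.
Write the denominator as Q(φ) = 1 + q1*φ + q2*φ^2 + q3*φ^3 + q4*φ^4. Requiring Q*f - P = O(φ^9) with deg P <= 4 kills the coefficients of φ^5..φ^8 in Q*f:
  φ^5: a_5 + q1*a_4 + q2*a_3 + q3*a_2 + q4*a_1 = 0, i.e. 243/2240 + (81/896)*q1 + (9/112)*q2 + (9/112)*q3 + (3/28)*q4 = 0.
  φ^6: a_6 + q1*a_5 + q2*a_4 + q3*a_3 + q4*a_2 = 0, i.e. 243/1792 + (243/2240)*q1 + (81/896)*q2 + (9/112)*q3 + (9/112)*q4 = 0.
  φ^7: a_7 + q1*a_6 + q2*a_5 + q3*a_4 + q4*a_3 = 0, i.e. 2187/12544 + (243/1792)*q1 + (243/2240)*q2 + (81/896)*q3 + (9/112)*q4 = 0.
  φ^8: a_8 + q1*a_7 + q2*a_6 + q3*a_5 + q4*a_4 = 0, i.e. 6561/28672 + (2187/12544)*q1 + (243/1792)*q2 + (243/2240)*q3 + (81/896)*q4 = 0.
Solving this linear system: q1 = -3, q2 = 81/28, q3 = -27/28, q4 = 81/1120.
The numerator is Q*f truncated at degree 4: P0 = a_0 = 5/7; P1 = a_1 + q1*a_0 = -57/28; P2 = a_2 + q1*a_1 + q2*a_0 = 1431/784; P3 = a_3 + q1*a_2 + q2*a_1 + q3*a_0 = -423/784; P4 = a_4 + q1*a_3 + q2*a_2 + q3*a_1 + q4*a_0 = 27/896.


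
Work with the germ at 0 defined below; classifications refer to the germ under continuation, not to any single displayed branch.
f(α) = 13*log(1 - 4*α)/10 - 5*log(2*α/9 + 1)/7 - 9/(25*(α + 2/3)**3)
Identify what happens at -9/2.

The term (-5/7)*log(1 - α/(-9/2)) has argument 1 - -9/2/(-9/2) = 0 at -9/2: a logarithmic (infinitely-sheeted) branch point; the remaining terms are analytic or single-valued there.

The point is a logarithmic branch point.


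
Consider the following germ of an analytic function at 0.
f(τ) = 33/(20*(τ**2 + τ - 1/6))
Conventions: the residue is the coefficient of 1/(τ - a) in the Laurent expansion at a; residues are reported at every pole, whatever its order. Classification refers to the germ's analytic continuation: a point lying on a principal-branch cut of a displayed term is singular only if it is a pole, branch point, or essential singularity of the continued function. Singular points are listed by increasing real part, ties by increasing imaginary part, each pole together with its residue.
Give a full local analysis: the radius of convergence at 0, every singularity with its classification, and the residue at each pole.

Radius of convergence at 0: -1/2 + (1/6)*sqrt(15).
At -1/2 - (1/6)*sqrt(15): a pole of order 1; residue -(33/100)*sqrt(15).
At -1/2 + (1/6)*sqrt(15): a pole of order 1; residue (33/100)*sqrt(15).

Denominator factor (τ**2 + τ - 1/6): discriminant 5/3, real irrational roots -1/2 + (1/6)*sqrt(15) and -1/2 - (1/6)*sqrt(15); poles of order 1, moduli -1/2 + (1/6)*sqrt(15) and 1/2 + (1/6)*sqrt(15).
The radius of convergence is the smallest modulus among the singular points: -1/2 + (1/6)*sqrt(15).
The factor τ**2 + τ - 1/6 splits as (τ - a)(τ - a') with a = -1/2 - (1/6)*sqrt(15), a' = -1/2 + (1/6)*sqrt(15). At the order-1 pole a set g(τ) = (τ - a)*f(τ) = [33/20] / (τ - a').
Simple pole: residue = g(a) at a = -1/2 - (1/6)*sqrt(15), which is -(33/100)*sqrt(15).
The factor τ**2 + τ - 1/6 splits as (τ - a)(τ - a') with a = -1/2 + (1/6)*sqrt(15), a' = -1/2 - (1/6)*sqrt(15). At the order-1 pole a set g(τ) = (τ - a)*f(τ) = [33/20] / (τ - a').
Simple pole: residue = g(a) at a = -1/2 + (1/6)*sqrt(15), which is (33/100)*sqrt(15).
List the singular points by increasing real part (a conjugate pair: the negative imaginary part first).


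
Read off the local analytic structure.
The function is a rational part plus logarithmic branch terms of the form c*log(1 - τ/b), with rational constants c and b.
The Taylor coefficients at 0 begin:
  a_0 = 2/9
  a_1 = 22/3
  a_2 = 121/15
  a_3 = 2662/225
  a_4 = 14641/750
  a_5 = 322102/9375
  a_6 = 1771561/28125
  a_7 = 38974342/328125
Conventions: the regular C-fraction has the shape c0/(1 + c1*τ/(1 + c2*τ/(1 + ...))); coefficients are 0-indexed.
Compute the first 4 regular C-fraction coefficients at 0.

Taylor coefficients (read off): a_0 = 2/9, a_1 = 22/3, a_2 = 121/15, a_3 = 2662/225.
c0 = a_0 = 2/9. Peel one level at a time: if S = 1 + c*τ/S' with S'(0) = 1, then c is the τ-coefficient of S and S' = c*τ/(S - 1).
S_1 = c0/f = 1 + (-33)*τ + (10527/10)*τ^2 + ...; c1 = -33.
S_2 = c1*τ/(S_1 - 1) = 1 + (319/10)*τ + (-121/300)*τ^2 + ...; c2 = 319/10.
S_3 = c2*τ/(S_2 - 1) = 1 + (11/870)*τ + ...; c3 = 11/870.

The regular C-fraction coefficients are [2/9, -33, 319/10, 11/870].


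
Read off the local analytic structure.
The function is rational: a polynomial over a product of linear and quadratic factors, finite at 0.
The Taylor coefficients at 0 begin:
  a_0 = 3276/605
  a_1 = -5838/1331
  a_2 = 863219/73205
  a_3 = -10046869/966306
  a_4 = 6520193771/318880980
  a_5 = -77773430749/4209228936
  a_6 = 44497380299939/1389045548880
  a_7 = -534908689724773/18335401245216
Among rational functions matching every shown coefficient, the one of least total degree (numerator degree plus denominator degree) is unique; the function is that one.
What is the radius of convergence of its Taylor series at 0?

No rational of total degree below 4 reproduces all 8 coefficients; solving the [1/3] Pade equations on them gives f(n) = (-4*n/5 - 39/10)/((n - 6/7)*(n + 11/12)**2), whose expansion matches every shown term.
Denominator factor (n - 6/7): pole of order 1 at 6/7, modulus 6/7.
Denominator factor (n + 11/12)^2: pole of order 2 at -11/12, modulus 11/12.
The radius of convergence is the smallest modulus among the singular points: 6/7.

The radius of convergence is 6/7.


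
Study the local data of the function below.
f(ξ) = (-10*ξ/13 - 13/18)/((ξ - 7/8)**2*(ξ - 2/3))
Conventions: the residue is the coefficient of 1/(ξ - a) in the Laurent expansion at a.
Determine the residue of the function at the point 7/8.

At the order-2 pole 7/8 set g(ξ) = (ξ - (7/8))^2*f(ξ) = (-10*ξ/13 - 13/18)/(ξ - 2/3).
Order-2 pole: residue = g'(a); g'(7/8) = 9248/325, so the residue is 9248/325.

The residue is 9248/325.


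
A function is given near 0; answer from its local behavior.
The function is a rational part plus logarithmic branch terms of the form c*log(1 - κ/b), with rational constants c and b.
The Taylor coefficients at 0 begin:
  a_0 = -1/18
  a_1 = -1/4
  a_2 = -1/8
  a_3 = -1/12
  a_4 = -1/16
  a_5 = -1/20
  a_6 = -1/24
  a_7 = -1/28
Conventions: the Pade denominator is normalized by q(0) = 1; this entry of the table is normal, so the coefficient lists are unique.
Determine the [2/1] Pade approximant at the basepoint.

The Pade approximant has numerator coefficients [-1/18, -23/108, 1/24]; denominator coefficients [1, -2/3].

Taylor coefficients needed (read off): a_0 = -1/18, a_1 = -1/4, a_2 = -1/8, a_3 = -1/12.
Write the denominator as Q(κ) = 1 + q1*κ. Requiring Q*f - P = O(κ^4) with deg P <= 2 kills the coefficients of κ^3..κ^3 in Q*f:
  κ^3: a_3 + q1*a_2 = 0, i.e. -1/12 + (-1/8)*q1 = 0.
Solving this linear system: q1 = -2/3.
The numerator is Q*f truncated at degree 2: P0 = a_0 = -1/18; P1 = a_1 + q1*a_0 = -23/108; P2 = a_2 + q1*a_1 = 1/24.


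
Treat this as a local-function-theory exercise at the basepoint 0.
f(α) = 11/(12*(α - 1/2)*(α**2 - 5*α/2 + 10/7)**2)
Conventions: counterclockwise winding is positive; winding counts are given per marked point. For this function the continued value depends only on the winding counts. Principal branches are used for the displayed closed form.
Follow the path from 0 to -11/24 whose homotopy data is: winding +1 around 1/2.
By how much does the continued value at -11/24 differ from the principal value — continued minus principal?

The function is rational, hence single-valued: continuing it around any pole returns the same value, so the difference is 0.

Continued minus principal equals 0.


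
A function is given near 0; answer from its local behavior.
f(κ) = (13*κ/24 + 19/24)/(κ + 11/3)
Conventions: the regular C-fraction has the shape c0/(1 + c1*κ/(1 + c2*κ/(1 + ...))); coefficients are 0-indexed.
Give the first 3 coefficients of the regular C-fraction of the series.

The regular C-fraction coefficients are [19/88, -86/209, 13/19].

Taylor coefficients (expand at 0): a_0 = 19/88, a_1 = 43/484, a_2 = -129/5324.
c0 = a_0 = 19/88. Peel one level at a time: if S = 1 + c*κ/S' with S'(0) = 1, then c is the κ-coefficient of S and S' = c*κ/(S - 1).
S_1 = c0/f = 1 + (-86/209)*κ + (1118/3971)*κ^2 + ...; c1 = -86/209.
S_2 = c1*κ/(S_1 - 1) = 1 + (13/19)*κ + ...; c2 = 13/19.


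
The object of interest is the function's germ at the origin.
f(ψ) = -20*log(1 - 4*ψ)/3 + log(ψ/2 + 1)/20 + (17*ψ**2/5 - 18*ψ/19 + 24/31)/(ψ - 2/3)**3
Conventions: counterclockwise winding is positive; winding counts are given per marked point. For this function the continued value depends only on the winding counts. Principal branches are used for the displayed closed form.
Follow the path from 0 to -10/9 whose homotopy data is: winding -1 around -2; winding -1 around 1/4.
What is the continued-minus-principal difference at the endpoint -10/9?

Continued minus principal equals (397/30)*pi*i.

The rational part is single-valued and drops out of the difference; each branch term changes only by its own monodromy.
(-20/3)*log(1 - ψ/(1/4)): each positive loop around 1/4 adds 2*pi*i to the log, so winding -1 contributes (-20/3)*(-1)*2*pi*i = (40/3)*pi*i.
(1/20)*log(1 - ψ/(-2)): each positive loop around -2 adds 2*pi*i to the log, so winding -1 contributes (1/20)*(-1)*2*pi*i = -(1/10)*pi*i.
Summing the contributions at ψ = -10/9 gives (397/30)*pi*i.


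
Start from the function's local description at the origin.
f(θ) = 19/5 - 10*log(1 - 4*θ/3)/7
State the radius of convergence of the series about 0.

Branch term (-10/7)*log(1 - θ/(3/4)): its argument vanishes at θ = 3/4, a logarithmic branch point, modulus 3/4.
The radius of convergence is the smallest modulus among the singular points: 3/4.

The radius of convergence is 3/4.


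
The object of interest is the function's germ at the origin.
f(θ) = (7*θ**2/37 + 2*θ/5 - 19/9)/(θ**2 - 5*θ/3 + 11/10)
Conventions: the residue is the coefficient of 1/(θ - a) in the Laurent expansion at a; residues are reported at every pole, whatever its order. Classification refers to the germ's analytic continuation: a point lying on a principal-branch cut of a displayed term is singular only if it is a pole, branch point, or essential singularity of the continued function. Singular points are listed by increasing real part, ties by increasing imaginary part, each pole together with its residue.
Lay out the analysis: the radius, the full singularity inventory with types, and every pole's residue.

Radius of convergence at 0: (1/10)*sqrt(110).
At (5/6) - ((1/30)*sqrt(365))*i: a pole of order 1; residue (397/1110) - ((2869/40515)*sqrt(365))*i.
At (5/6) + ((1/30)*sqrt(365))*i: a pole of order 1; residue (397/1110) + ((2869/40515)*sqrt(365))*i.

Denominator factor (θ**2 - 5*θ/3 + 11/10): discriminant -73/45, complex-conjugate roots (5/6) + ((1/30)*sqrt(365))*i and (5/6) - ((1/30)*sqrt(365))*i; poles of order 1, moduli (1/10)*sqrt(110) and (1/10)*sqrt(110).
The radius of convergence is the smallest modulus among the singular points: (1/10)*sqrt(110).
The factor θ**2 - 5*θ/3 + 11/10 splits as (θ - a)(θ - a') with a = (5/6) - ((1/30)*sqrt(365))*i, a' = (5/6) + ((1/30)*sqrt(365))*i. At the order-1 pole a set g(θ) = (θ - a)*f(θ) = [7*θ**2/37 + 2*θ/5 - 19/9] / (θ - a').
Simple pole: residue = g(a) at a = (5/6) - ((1/30)*sqrt(365))*i, which is (397/1110) - ((2869/40515)*sqrt(365))*i.
The factor θ**2 - 5*θ/3 + 11/10 splits as (θ - a)(θ - a') with a = (5/6) + ((1/30)*sqrt(365))*i, a' = (5/6) - ((1/30)*sqrt(365))*i. At the order-1 pole a set g(θ) = (θ - a)*f(θ) = [7*θ**2/37 + 2*θ/5 - 19/9] / (θ - a').
Simple pole: residue = g(a) at a = (5/6) + ((1/30)*sqrt(365))*i, which is (397/1110) + ((2869/40515)*sqrt(365))*i.
List the singular points by increasing real part (a conjugate pair: the negative imaginary part first).


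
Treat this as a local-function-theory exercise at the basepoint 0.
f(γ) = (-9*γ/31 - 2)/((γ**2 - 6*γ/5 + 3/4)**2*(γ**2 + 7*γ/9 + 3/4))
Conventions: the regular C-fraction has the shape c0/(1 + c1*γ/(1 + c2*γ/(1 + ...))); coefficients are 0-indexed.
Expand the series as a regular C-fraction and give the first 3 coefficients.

The regular C-fraction coefficients are [-128/27, -19319/8370, 9280027/5988890].

Taylor coefficients (expand at 0): a_0 = -128/27, a_1 = -1236416/112995, a_2 = -126619904/15254325.
c0 = a_0 = -128/27. Peel one level at a time: if S = 1 + c*γ/S' with S'(0) = 1, then c is the γ-coefficient of S and S' = c*γ/(S - 1).
S_1 = c0/f = 1 + (-19319/8370)*γ + (9280027/2594700)*γ^2 + ...; c1 = -19319/8370.
S_2 = c1*γ/(S_1 - 1) = 1 + (9280027/5988890)*γ + ...; c2 = 9280027/5988890.


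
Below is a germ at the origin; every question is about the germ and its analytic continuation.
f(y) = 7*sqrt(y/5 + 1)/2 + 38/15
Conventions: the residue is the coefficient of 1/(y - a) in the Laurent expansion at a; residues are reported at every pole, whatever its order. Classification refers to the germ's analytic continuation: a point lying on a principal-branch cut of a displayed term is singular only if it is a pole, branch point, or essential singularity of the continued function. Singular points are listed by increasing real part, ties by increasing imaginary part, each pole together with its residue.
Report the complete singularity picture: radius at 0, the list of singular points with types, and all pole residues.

Radius of convergence at 0: 5.
At -5: an algebraic (square-root) branch point.

Branch term (7/2)*sqrt(1 - y/(-5)): its argument vanishes at y = -5, a square-root branch point, modulus 5.
The radius of convergence is the smallest modulus among the singular points: 5.


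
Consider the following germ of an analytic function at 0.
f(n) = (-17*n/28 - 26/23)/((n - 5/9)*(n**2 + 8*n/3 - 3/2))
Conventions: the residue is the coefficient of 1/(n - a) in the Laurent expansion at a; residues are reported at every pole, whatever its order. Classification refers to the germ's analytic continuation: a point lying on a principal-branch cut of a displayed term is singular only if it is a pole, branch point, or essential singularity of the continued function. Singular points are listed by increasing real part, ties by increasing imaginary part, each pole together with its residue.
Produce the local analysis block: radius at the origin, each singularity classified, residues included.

Radius of convergence at 0: -4/3 + (1/6)*sqrt(118).
At -4/3 - (1/6)*sqrt(118): a pole of order 1; residue 1629/644 - (17289/75992)*sqrt(118).
At -4/3 + (1/6)*sqrt(118): a pole of order 1; residue 1629/644 + (17289/75992)*sqrt(118).
At 5/9: a pole of order 1; residue -1629/322.

Denominator factor (n - 5/9): pole of order 1 at 5/9, modulus 5/9.
Denominator factor (n**2 + 8*n/3 - 3/2): discriminant 118/9, real irrational roots -4/3 + (1/6)*sqrt(118) and -4/3 - (1/6)*sqrt(118); poles of order 1, moduli -4/3 + (1/6)*sqrt(118) and 4/3 + (1/6)*sqrt(118).
The radius of convergence is the smallest modulus among the singular points: -4/3 + (1/6)*sqrt(118).
The factor n**2 + 8*n/3 - 3/2 splits as (n - a)(n - a') with a = -4/3 - (1/6)*sqrt(118), a' = -4/3 + (1/6)*sqrt(118). At the order-1 pole a set g(n) = (n - a)*f(n) = [(-17*n/28 - 26/23)/(n - 5/9)] / (n - a').
Simple pole: residue = g(a) at a = -4/3 - (1/6)*sqrt(118), which is 1629/644 - (17289/75992)*sqrt(118).
The factor n**2 + 8*n/3 - 3/2 splits as (n - a)(n - a') with a = -4/3 + (1/6)*sqrt(118), a' = -4/3 - (1/6)*sqrt(118). At the order-1 pole a set g(n) = (n - a)*f(n) = [(-17*n/28 - 26/23)/(n - 5/9)] / (n - a').
Simple pole: residue = g(a) at a = -4/3 + (1/6)*sqrt(118), which is 1629/644 + (17289/75992)*sqrt(118).
At the order-1 pole 5/9 set g(n) = (n - (5/9))*f(n) = (-17*n/28 - 26/23)/(n**2 + 8*n/3 - 3/2).
Simple pole: residue = g(a) at a = 5/9, which is -1629/322.
List the singular points by increasing real part (a conjugate pair: the negative imaginary part first).


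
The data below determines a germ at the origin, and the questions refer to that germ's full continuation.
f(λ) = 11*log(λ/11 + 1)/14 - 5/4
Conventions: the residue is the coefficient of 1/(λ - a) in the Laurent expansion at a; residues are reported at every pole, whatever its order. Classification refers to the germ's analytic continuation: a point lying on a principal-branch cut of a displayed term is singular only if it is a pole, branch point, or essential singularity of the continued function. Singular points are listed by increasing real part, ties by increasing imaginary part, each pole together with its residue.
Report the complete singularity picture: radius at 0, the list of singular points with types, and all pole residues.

Branch term (11/14)*log(1 - λ/(-11)): its argument vanishes at λ = -11, a logarithmic branch point, modulus 11.
The radius of convergence is the smallest modulus among the singular points: 11.

Radius of convergence at 0: 11.
At -11: a logarithmic branch point.


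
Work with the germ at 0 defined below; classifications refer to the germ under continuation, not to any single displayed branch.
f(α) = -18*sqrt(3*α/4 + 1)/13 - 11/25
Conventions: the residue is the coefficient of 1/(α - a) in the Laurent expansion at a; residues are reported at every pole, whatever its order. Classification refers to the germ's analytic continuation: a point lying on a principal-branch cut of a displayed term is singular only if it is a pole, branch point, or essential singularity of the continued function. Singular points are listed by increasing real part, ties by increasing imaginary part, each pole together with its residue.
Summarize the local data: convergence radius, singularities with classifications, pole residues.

Branch term (-18/13)*sqrt(1 - α/(-4/3)): its argument vanishes at α = -4/3, a square-root branch point, modulus 4/3.
The radius of convergence is the smallest modulus among the singular points: 4/3.

Radius of convergence at 0: 4/3.
At -4/3: an algebraic (square-root) branch point.


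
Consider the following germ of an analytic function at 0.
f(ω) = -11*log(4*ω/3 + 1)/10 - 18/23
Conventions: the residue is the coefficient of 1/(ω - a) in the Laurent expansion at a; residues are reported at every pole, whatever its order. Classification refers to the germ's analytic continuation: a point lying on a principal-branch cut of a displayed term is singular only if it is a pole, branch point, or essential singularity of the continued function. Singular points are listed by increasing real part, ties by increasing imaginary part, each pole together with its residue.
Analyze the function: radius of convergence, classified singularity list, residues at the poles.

Radius of convergence at 0: 3/4.
At -3/4: a logarithmic branch point.

Branch term (-11/10)*log(1 - ω/(-3/4)): its argument vanishes at ω = -3/4, a logarithmic branch point, modulus 3/4.
The radius of convergence is the smallest modulus among the singular points: 3/4.


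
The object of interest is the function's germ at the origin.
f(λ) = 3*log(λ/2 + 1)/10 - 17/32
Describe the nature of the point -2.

The term (3/10)*log(1 - λ/(-2)) has argument 1 - -2/(-2) = 0 at -2: a logarithmic (infinitely-sheeted) branch point; the remaining terms are analytic or single-valued there.

The point is a logarithmic branch point.


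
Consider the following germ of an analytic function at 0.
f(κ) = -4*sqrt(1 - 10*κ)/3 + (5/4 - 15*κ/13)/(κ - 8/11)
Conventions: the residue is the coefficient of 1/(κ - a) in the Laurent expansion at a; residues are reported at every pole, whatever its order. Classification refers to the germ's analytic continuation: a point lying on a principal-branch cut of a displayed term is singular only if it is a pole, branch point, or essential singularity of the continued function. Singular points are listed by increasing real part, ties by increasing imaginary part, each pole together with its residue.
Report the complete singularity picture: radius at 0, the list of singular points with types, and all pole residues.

Denominator factor (κ - 8/11): pole of order 1 at 8/11, modulus 8/11.
Branch term (-4/3)*sqrt(1 - κ/(1/10)): its argument vanishes at κ = 1/10, a square-root branch point, modulus 1/10.
The radius of convergence is the smallest modulus among the singular points: 1/10.
The branch term is analytic at 8/11 and contributes nothing to the residue; only the rational part matters.
At the order-1 pole 8/11 set g(κ) = (κ - (8/11))*(rational part) = 5/4 - 15*κ/13.
Simple pole: residue = g(a) at a = 8/11, which is 235/572.
List the singular points by increasing real part (a conjugate pair: the negative imaginary part first).

Radius of convergence at 0: 1/10.
At 1/10: an algebraic (square-root) branch point.
At 8/11: a pole of order 1; residue 235/572.


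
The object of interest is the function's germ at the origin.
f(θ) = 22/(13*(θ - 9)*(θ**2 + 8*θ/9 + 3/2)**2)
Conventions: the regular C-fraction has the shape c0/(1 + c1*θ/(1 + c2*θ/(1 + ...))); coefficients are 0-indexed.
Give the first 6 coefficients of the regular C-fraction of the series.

Taylor coefficients (expand at 0): a_0 = -88/1053, a_1 = 2552/28431, a_2 = 8536/255879, a_3 = -2587112/20726199, a_4 = 32430376/559607373, a_5 = 126461368/1678822119.
c0 = a_0 = -88/1053. Peel one level at a time: if S = 1 + c*θ/S' with S'(0) = 1, then c is the θ-coefficient of S and S' = c*θ/(S - 1).
S_1 = c0/f = 1 + (29/27)*θ + (1132/729)*θ^2 + ...; c1 = 29/27.
S_2 = c1*θ/(S_1 - 1) = 1 + (-1132/783)*θ + (937252/613089)*θ^2 + ...; c2 = -1132/783.
S_3 = c2*θ/(S_2 - 1) = 1 + (234313/221589)*θ + (-511874/6487209)*θ^2 + ...; c3 = 234313/221589.
S_4 = c3*θ/(S_3 - 1) = 1 + (280082/3753429)*θ + (-3854845126/27969239871)*θ^2 + ...; c4 = 280082/3753429.
S_5 = c4*θ/(S_4 - 1) = 1 + (1709907791/925770663)*θ + ...; c5 = 1709907791/925770663.

The regular C-fraction coefficients are [-88/1053, 29/27, -1132/783, 234313/221589, 280082/3753429, 1709907791/925770663].


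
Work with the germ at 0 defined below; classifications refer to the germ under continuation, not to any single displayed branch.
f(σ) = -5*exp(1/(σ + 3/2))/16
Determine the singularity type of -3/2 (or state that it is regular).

The exponent 1/(σ - (-3/2)) has a pole at -3/2, so exp(1/(σ - (-3/2))) takes every nonzero value near it: an essential singularity (not a pole of any order).

The point is an essential singularity.


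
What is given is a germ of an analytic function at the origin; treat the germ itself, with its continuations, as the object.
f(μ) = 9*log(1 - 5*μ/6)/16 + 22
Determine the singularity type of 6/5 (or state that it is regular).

The term (9/16)*log(1 - μ/(6/5)) has argument 1 - 6/5/(6/5) = 0 at 6/5: a logarithmic (infinitely-sheeted) branch point; the remaining terms are analytic or single-valued there.

The point is a logarithmic branch point.


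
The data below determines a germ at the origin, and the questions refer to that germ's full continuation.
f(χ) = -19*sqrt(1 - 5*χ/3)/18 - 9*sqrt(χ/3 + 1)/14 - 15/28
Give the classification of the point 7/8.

There is no denominator, hence no pole anywhere.
Branch term sqrt(1 - χ/(3/5)): argument at 7/8 is -11/24, nonzero, so 7/8 is not its branch point (a point on a principal cut is still regular for the continued germ).
Branch term sqrt(1 - χ/(-3)): argument at 7/8 is 31/24, nonzero, so 7/8 is not its branch point (a point on a principal cut is still regular for the continued germ).
So the germ continues analytically to 7/8.

The point is a regular point.


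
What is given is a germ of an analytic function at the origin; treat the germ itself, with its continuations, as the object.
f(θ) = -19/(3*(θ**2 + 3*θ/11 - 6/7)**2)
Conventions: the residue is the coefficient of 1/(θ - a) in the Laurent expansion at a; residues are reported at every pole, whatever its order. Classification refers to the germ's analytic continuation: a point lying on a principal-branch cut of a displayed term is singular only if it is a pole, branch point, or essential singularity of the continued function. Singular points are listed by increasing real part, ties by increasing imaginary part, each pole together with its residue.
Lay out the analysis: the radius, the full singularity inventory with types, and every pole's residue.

Radius of convergence at 0: -3/22 + (1/154)*sqrt(20769).
At -3/22 - (1/154)*sqrt(20769): a pole of order 2; residue -(354046/26409267)*sqrt(20769).
At -3/22 + (1/154)*sqrt(20769): a pole of order 2; residue (354046/26409267)*sqrt(20769).

Denominator factor (θ**2 + 3*θ/11 - 6/7)^2: discriminant 2967/847, real irrational roots -3/22 + (1/154)*sqrt(20769) and -3/22 - (1/154)*sqrt(20769); poles of order 2, moduli -3/22 + (1/154)*sqrt(20769) and 3/22 + (1/154)*sqrt(20769).
The radius of convergence is the smallest modulus among the singular points: -3/22 + (1/154)*sqrt(20769).
The factor θ**2 + 3*θ/11 - 6/7 splits as (θ - a)(θ - a') with a = -3/22 - (1/154)*sqrt(20769), a' = -3/22 + (1/154)*sqrt(20769). At the order-2 pole a set g(θ) = (θ - a)^2*f(θ) = [-19/3] / (θ - a')^2.
Order-2 pole: residue = g'(a); g'(-3/22 - (1/154)*sqrt(20769)) = -(354046/26409267)*sqrt(20769), so the residue is -(354046/26409267)*sqrt(20769).
The factor θ**2 + 3*θ/11 - 6/7 splits as (θ - a)(θ - a') with a = -3/22 + (1/154)*sqrt(20769), a' = -3/22 - (1/154)*sqrt(20769). At the order-2 pole a set g(θ) = (θ - a)^2*f(θ) = [-19/3] / (θ - a')^2.
Order-2 pole: residue = g'(a); g'(-3/22 + (1/154)*sqrt(20769)) = (354046/26409267)*sqrt(20769), so the residue is (354046/26409267)*sqrt(20769).
List the singular points by increasing real part (a conjugate pair: the negative imaginary part first).


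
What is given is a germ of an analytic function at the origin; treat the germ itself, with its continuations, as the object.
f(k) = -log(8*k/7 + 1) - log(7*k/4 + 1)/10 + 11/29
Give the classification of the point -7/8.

The point is a logarithmic branch point.

The term (-1)*log(1 - k/(-7/8)) has argument 1 - -7/8/(-7/8) = 0 at -7/8: a logarithmic (infinitely-sheeted) branch point; the remaining terms are analytic or single-valued there.


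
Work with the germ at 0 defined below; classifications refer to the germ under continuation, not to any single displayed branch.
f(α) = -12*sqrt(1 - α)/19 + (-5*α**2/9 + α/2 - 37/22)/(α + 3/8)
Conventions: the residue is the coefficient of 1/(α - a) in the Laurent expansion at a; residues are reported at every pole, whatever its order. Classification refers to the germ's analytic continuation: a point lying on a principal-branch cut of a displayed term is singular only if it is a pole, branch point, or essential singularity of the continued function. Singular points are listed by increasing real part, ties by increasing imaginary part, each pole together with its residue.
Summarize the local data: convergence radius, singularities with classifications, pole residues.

Radius of convergence at 0: 3/8.
At -3/8: a pole of order 1; residue -1371/704.
At 1: an algebraic (square-root) branch point.

Denominator factor (α + 3/8): pole of order 1 at -3/8, modulus 3/8.
Branch term (-12/19)*sqrt(1 - α/(1)): its argument vanishes at α = 1, a square-root branch point, modulus 1.
The radius of convergence is the smallest modulus among the singular points: 3/8.
The branch term is analytic at -3/8 and contributes nothing to the residue; only the rational part matters.
At the order-1 pole -3/8 set g(α) = (α - (-3/8))*(rational part) = -5*α**2/9 + α/2 - 37/22.
Simple pole: residue = g(a) at a = -3/8, which is -1371/704.
List the singular points by increasing real part (a conjugate pair: the negative imaginary part first).


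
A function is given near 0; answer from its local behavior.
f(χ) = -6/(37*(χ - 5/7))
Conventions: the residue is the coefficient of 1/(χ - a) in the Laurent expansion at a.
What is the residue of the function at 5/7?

At the order-1 pole 5/7 set g(χ) = (χ - (5/7))*f(χ) = -6/37.
Simple pole: residue = g(a) at a = 5/7, which is -6/37.

The residue is -6/37.


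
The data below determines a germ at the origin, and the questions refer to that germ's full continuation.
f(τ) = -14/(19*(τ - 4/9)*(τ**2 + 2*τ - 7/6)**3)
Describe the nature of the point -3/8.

Denominator factors: τ - 4/9 = -59/72 at τ = -3/8; τ**2 + 2*τ - 7/6 = -341/192 at τ = -3/8 — none vanishes.
So the germ continues analytically to -3/8.

The point is a regular point.


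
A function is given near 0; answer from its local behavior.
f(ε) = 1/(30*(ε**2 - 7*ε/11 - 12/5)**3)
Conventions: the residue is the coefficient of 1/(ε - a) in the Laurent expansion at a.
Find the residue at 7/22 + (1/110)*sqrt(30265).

The factor ε**2 - 7*ε/11 - 12/5 splits as (ε - a)(ε - a') with a = 7/22 + (1/110)*sqrt(30265), a' = 7/22 - (1/110)*sqrt(30265). At the order-3 pole a set g(ε) = (ε - a)^3*f(ε) = [1/30] / (ε - a')^3.
Order-3 pole: residue = g''(a)/2; g''(7/22 + (1/110)*sqrt(30265)) = (1610510/221774710877)*sqrt(30265), so the residue is (805255/221774710877)*sqrt(30265).

The residue is (805255/221774710877)*sqrt(30265).


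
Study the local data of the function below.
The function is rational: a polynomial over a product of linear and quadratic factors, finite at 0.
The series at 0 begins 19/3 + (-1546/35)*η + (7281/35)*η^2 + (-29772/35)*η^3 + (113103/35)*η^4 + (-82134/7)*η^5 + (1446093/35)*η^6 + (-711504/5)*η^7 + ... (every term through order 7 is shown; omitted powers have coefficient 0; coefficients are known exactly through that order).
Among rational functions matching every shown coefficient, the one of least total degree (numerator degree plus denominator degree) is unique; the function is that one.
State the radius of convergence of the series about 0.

No rational of total degree below 3 reproduces all 8 coefficients; solving the [1/2] Pade equations on them gives f(η) = (19/27 - 24*η/35)/(η + 1/3)**2, whose expansion matches every shown term.
Denominator factor (η + 1/3)^2: pole of order 2 at -1/3, modulus 1/3.
The radius of convergence is the smallest modulus among the singular points: 1/3.

The radius of convergence is 1/3.


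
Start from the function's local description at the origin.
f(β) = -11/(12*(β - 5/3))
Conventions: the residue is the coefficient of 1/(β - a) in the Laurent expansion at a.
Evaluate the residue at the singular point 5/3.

At the order-1 pole 5/3 set g(β) = (β - (5/3))*f(β) = -11/12.
Simple pole: residue = g(a) at a = 5/3, which is -11/12.

The residue is -11/12.


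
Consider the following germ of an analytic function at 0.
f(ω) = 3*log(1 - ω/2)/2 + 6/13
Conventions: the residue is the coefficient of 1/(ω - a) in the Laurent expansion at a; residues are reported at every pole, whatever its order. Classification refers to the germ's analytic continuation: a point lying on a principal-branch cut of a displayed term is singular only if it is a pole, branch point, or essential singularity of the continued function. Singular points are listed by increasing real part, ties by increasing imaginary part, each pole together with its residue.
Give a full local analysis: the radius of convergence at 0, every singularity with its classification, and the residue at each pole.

Radius of convergence at 0: 2.
At 2: a logarithmic branch point.

Branch term (3/2)*log(1 - ω/(2)): its argument vanishes at ω = 2, a logarithmic branch point, modulus 2.
The radius of convergence is the smallest modulus among the singular points: 2.
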